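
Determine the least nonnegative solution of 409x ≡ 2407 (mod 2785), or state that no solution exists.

823

gcd(2785, 409):
  2785 = 6×409 + 331
  409 = 1×331 + 78
  331 = 4×78 + 19
  78 = 4×19 + 2
  19 = 9×2 + 1
  2 = 2×1
so gcd(2785, 409) = 1.
1 divides 2407, so solutions exist.
Back-substitute for Bézout coefficients:
  1 = 19 - 9×2
  ... = 409×(-1321) + 2785×(194)
So 409×(-1321) ≡ 1 (mod 2785); multiply by 2407: x ≡ -3179647 (mod 2785).
Smallest nonnegative: x = -3179647 mod 2785 = 823.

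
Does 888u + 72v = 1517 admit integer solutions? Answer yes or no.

gcd(888, 72) = 24  (888 = 12*72 + 24, 72 = 3*24).
24 does not divide 1517 (remainder 5), so no integer solutions.

no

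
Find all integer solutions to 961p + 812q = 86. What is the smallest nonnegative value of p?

442

gcd(961, 812):
  961 = 1·812 + 149
  812 = 5·149 + 67
  149 = 2·67 + 15
  67 = 4·15 + 7
  15 = 2·7 + 1
  7 = 7·1
so gcd(961, 812) = 1.
1 divides 86, so solutions exist.
Back-substitute for Bézout coefficients:
  1 = 15 - 2·7
  ... = 961·(109) + 812·(-129)
Scale by 86/1 = 86: (p₀, q₀) = (9374, -11094).
General solution: p = 9374 + 812t, q = -11094 - 961t for integer t.
p ≥ 0: smallest is 9374 mod 812 = 442 (at t = -11), with q = -523.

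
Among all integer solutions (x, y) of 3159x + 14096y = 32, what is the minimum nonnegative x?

gcd(14096, 3159):
  14096 = 4*3159 + 1460
  3159 = 2*1460 + 239
  1460 = 6*239 + 26
  239 = 9*26 + 5
  26 = 5*5 + 1
  5 = 5*1
so gcd(14096, 3159) = 1.
1 divides 32, so solutions exist.
Back-substitute for Bézout coefficients:
  1 = 26 - 5*5
  ... = 3159*(-2713) + 14096*(608)
Scale by 32/1 = 32: (x₀, y₀) = (-86816, 19456).
General solution: x = -86816 + 14096t, y = 19456 - 3159t for integer t.
x ≥ 0: smallest is -86816 mod 14096 = 11856 (at t = 7), with y = -2657.

11856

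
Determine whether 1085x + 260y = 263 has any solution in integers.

no

gcd(1085, 260) = 5  (1085 = 4·260 + 45, 260 = 5·45 + 35, 45 = 1·35 + 10, 35 = 3·10 + 5, 10 = 2·5).
5 does not divide 263 (remainder 3), so no integer solutions.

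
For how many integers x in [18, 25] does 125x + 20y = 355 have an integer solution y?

2

gcd(125, 20):
  125 = 6×20 + 5
  20 = 4×5
so gcd(125, 20) = 5.
Back-substitute for Bézout coefficients:
  5 = 125 - 6×20
  ... = 125×(1) + 20×(-6)
Scale by 71: particular solution (71, -426); reduce x mod 4: (3, -1).
General solution: x = 3 + 4t, y = -1 - 25t for integer t.
18 ≤ 3 + 4t ≤ 25 gives t ∈ [4, 5], which is 2 values.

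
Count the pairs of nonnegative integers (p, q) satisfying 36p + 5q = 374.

gcd(36, 5):
  36 = 7·5 + 1
  5 = 5·1
so gcd(36, 5) = 1.
Back-substitute for Bézout coefficients:
  1 = 36 - 7·5
  ... = 36·(1) + 5·(-7)
Scale by 374: one solution is (374, -2618). Reduce p mod 5: (4, 46).
General: p = 4 + 5t, q = 46 - 36t.
p ≥ 0 ⇒ t ≥ 0; q ≥ 0 ⇒ t ≤ 1. So t ∈ [0, 1]: 2 solutions.

2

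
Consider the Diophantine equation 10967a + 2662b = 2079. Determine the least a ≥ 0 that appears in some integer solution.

115

gcd(10967, 2662):
  10967 = 4·2662 + 319
  2662 = 8·319 + 110
  319 = 2·110 + 99
  110 = 1·99 + 11
  99 = 9·11
so gcd(10967, 2662) = 11.
11 divides 2079, so solutions exist.
Back-substitute for Bézout coefficients:
  11 = 110 - 1·99
  ... = 10967·(-25) + 2662·(103)
Scale by 2079/11 = 189: (a₀, b₀) = (-4725, 19467).
General solution: a = -4725 + 242t, b = 19467 - 997t for integer t.
a ≥ 0: smallest is -4725 mod 242 = 115 (at t = 20), with b = -473.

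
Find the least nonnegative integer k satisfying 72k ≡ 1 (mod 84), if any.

gcd(84, 72) = 12.
12 does not divide 1, so the congruence has no solution.

no solution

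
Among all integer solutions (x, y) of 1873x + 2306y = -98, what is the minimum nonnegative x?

gcd(2306, 1873) = 1.
1 divides -98, so solutions exist.
By Bézout, 1873*(229) + 2306*(-186) = 1.
Scale by -98/1 = -98: (x₀, y₀) = (-22442, 18228).
General solution: x = -22442 + 2306t, y = 18228 - 1873t for integer t.
x ≥ 0: smallest is -22442 mod 2306 = 618 (at t = 10), with y = -502.

618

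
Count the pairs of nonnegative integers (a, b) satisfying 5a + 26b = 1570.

13

gcd(26, 5):
  26 = 5*5 + 1
  5 = 5*1
so gcd(26, 5) = 1.
Back-substitute for Bézout coefficients:
  1 = 26 - 5*5
  ... = 5*(-5) + 26*(1)
Scale by 1570: one solution is (-7850, 1570). Reduce a mod 26: (2, 60).
General: a = 2 + 26t, b = 60 - 5t.
a ≥ 0 ⇒ t ≥ 0; b ≥ 0 ⇒ t ≤ 12. So t ∈ [0, 12]: 13 solutions.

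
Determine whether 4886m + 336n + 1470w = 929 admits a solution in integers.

gcd(4886, 336) = 14  (4886 = 14·336 + 182, 336 = 1·182 + 154, 182 = 1·154 + 28, 154 = 5·28 + 14, 28 = 2·14).
gcd(14, 1470) = 14.
14 does not divide 929 (remainder 5), so no integer solutions.

no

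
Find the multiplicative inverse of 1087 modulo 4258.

gcd(4258, 1087) = 1  (4258 = 3·1087 + 997, 1087 = 1·997 + 90, 997 = 11·90 + 7, 90 = 12·7 + 6, 7 = 1·6 + 1, 6 = 6·1).
Back-substituting, 1087·(-615) + 4258·(157) = 1.
So 1087·-615 ≡ 1 (mod 4258), and -615 mod 4258 = 3643.

3643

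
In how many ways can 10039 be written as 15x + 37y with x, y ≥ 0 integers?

gcd(37, 15) = 1.
By Bézout, 15*(5) + 37*(-2) = 1.
One solution: (23, 262).
General: x = 23 + 37t, y = 262 - 15t.
x ≥ 0 ⇒ t ≥ 0; y ≥ 0 ⇒ t ≤ 17. So t ∈ [0, 17]: 18 solutions.

18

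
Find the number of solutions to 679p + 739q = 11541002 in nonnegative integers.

gcd(739, 679) = 1  (739 = 1×679 + 60, 679 = 11×60 + 19, 60 = 3×19 + 3, 19 = 6×3 + 1, 3 = 3×1).
Back-substituting, 679×(234) + 739×(-215) = 1.
Scale by 11541002: one solution is (2700594468, -2481315430). Reduce p mod 739: (258, 15380).
General: p = 258 + 739t, q = 15380 - 679t.
p ≥ 0 ⇒ t ≥ 0; q ≥ 0 ⇒ t ≤ 22. So t ∈ [0, 22]: 23 solutions.

23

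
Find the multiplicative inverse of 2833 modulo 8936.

593

gcd(8936, 2833) = 1.
By Bézout, 2833×(593) + 8936×(-188) = 1.
So 2833×593 ≡ 1 (mod 8936), and 593 mod 8936 = 593.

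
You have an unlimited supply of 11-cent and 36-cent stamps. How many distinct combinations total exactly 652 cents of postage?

Need nonnegative integers with 11j + 36k = 652.
gcd(11, 36) = 1, and 11·(-13) + 36·(4) = 1.
So (j₀, k₀) = (-8476, 2608); general j = -8476 + 36t, k = 2608 - 11t.
j ≥ 0 ⇒ t ≥ 236; k ≥ 0 ⇒ t ≤ 237. That's 2 values of t.

2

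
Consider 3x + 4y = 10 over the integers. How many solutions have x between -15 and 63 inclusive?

gcd(4, 3) = 1.
By Bézout, 3·(-1) + 4·(1) = 1.
Particular solution: (2, 1).
General solution: x = 2 + 4t, y = 1 - 3t for integer t.
-15 ≤ 2 + 4t ≤ 63 gives t ∈ [-4, 15], which is 20 values.

20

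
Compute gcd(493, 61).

gcd(493, 61):
  493 = 8·61 + 5
  61 = 12·5 + 1
  5 = 5·1
so gcd(493, 61) = 1.

1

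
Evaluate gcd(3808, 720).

gcd(3808, 720):
  3808 = 5·720 + 208
  720 = 3·208 + 96
  208 = 2·96 + 16
  96 = 6·16
so gcd(3808, 720) = 16.

16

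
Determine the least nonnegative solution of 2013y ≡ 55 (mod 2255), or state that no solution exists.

65

gcd(2255, 2013) = 11  (2255 = 1·2013 + 242, 2013 = 8·242 + 77, 242 = 3·77 + 11, 77 = 7·11).
11 divides 55, so solutions exist.
Back-substituting, 2013·(-28) + 2255·(25) = 11.
So 2013·(-28) ≡ 11 (mod 2255); multiply by 5: y ≡ -140 (mod 205).
Smallest nonnegative: y = -140 mod 205 = 65.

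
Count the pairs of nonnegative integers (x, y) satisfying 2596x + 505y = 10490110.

8

gcd(2596, 505) = 1  (2596 = 5×505 + 71, 505 = 7×71 + 8, 71 = 8×8 + 7, 8 = 1×7 + 1, 7 = 7×1).
Back-substituting, 2596×(-64) + 505×(329) = 1.
Scale by 10490110: one solution is (-671367040, 3451246190). Reduce x mod 505: (160, 19950).
General: x = 160 + 505t, y = 19950 - 2596t.
x ≥ 0 ⇒ t ≥ 0; y ≥ 0 ⇒ t ≤ 7. So t ∈ [0, 7]: 8 solutions.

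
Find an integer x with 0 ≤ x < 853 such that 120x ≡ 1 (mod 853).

590

gcd(853, 120) = 1.
By Bézout, 120×(-263) + 853×(37) = 1.
So 120×-263 ≡ 1 (mod 853), and -263 mod 853 = 590.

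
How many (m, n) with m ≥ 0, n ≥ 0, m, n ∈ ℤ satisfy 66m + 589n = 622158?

16

gcd(589, 66) = 1.
By Bézout, 66×(-116) + 589×(13) = 1.
One solution: (431, 1008).
General: m = 431 + 589t, n = 1008 - 66t.
m ≥ 0 ⇒ t ≥ 0; n ≥ 0 ⇒ t ≤ 15. So t ∈ [0, 15]: 16 solutions.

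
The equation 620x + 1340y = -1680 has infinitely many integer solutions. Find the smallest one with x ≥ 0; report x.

gcd(1340, 620):
  1340 = 2·620 + 100
  620 = 6·100 + 20
  100 = 5·20
so gcd(1340, 620) = 20.
20 divides -1680, so solutions exist.
Back-substitute for Bézout coefficients:
  20 = 620 - 6·100
  ... = 620·(13) + 1340·(-6)
Scale by -1680/20 = -84: (x₀, y₀) = (-1092, 504).
General solution: x = -1092 + 67t, y = 504 - 31t for integer t.
x ≥ 0: smallest is -1092 mod 67 = 47 (at t = 17), with y = -23.

47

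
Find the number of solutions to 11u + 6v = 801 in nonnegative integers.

12

gcd(11, 6):
  11 = 1*6 + 5
  6 = 1*5 + 1
  5 = 5*1
so gcd(11, 6) = 1.
Back-substitute for Bézout coefficients:
  1 = 6 - 1*5
  ... = 11*(-1) + 6*(2)
Scale by 801: one solution is (-801, 1602). Reduce u mod 6: (3, 128).
General: u = 3 + 6t, v = 128 - 11t.
u ≥ 0 ⇒ t ≥ 0; v ≥ 0 ⇒ t ≤ 11. So t ∈ [0, 11]: 12 solutions.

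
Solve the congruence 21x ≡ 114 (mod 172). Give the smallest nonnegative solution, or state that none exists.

30

gcd(172, 21) = 1.
1 divides 114, so solutions exist.
By Bézout, 21×(41) + 172×(-5) = 1.
So 21×(41) ≡ 1 (mod 172); multiply by 114: x ≡ 4674 (mod 172).
Smallest nonnegative: x = 4674 mod 172 = 30.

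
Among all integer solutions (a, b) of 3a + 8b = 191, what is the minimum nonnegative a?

gcd(8, 3):
  8 = 2*3 + 2
  3 = 1*2 + 1
  2 = 2*1
so gcd(8, 3) = 1.
1 divides 191, so solutions exist.
Back-substitute for Bézout coefficients:
  1 = 3 - 1*2
  ... = 3*(3) + 8*(-1)
Scale by 191/1 = 191: (a₀, b₀) = (573, -191).
General solution: a = 573 + 8t, b = -191 - 3t for integer t.
a ≥ 0: smallest is 573 mod 8 = 5 (at t = -71), with b = 22.

5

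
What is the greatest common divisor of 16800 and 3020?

20

gcd(16800, 3020):
  16800 = 5·3020 + 1700
  3020 = 1·1700 + 1320
  1700 = 1·1320 + 380
  1320 = 3·380 + 180
  380 = 2·180 + 20
  180 = 9·20
so gcd(16800, 3020) = 20.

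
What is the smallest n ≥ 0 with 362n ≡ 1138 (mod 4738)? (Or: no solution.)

gcd(4738, 362) = 2  (4738 = 13×362 + 32, 362 = 11×32 + 10, 32 = 3×10 + 2, 10 = 5×2).
2 divides 1138, so solutions exist.
Back-substituting, 362×(-445) + 4738×(34) = 2.
So 362×(-445) ≡ 2 (mod 4738); multiply by 569: n ≡ -253205 (mod 2369).
Smallest nonnegative: n = -253205 mod 2369 = 278.

278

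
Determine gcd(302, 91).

gcd(302, 91):
  302 = 3·91 + 29
  91 = 3·29 + 4
  29 = 7·4 + 1
  4 = 4·1
so gcd(302, 91) = 1.

1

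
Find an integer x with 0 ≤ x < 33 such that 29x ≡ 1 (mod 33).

8

gcd(33, 29):
  33 = 1·29 + 4
  29 = 7·4 + 1
  4 = 4·1
so gcd(33, 29) = 1.
Back-substitute for Bézout coefficients:
  1 = 29 - 7·4
  ... = 29·(8) + 33·(-7)
So 29·8 ≡ 1 (mod 33), and 8 mod 33 = 8.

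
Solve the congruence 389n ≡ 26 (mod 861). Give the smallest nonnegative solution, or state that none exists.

850

gcd(861, 389) = 1  (861 = 2*389 + 83, 389 = 4*83 + 57, 83 = 1*57 + 26, 57 = 2*26 + 5, 26 = 5*5 + 1, 5 = 5*1).
1 divides 26, so solutions exist.
Back-substituting, 389*(-166) + 861*(75) = 1.
So 389*(-166) ≡ 1 (mod 861); multiply by 26: n ≡ -4316 (mod 861).
Smallest nonnegative: n = -4316 mod 861 = 850.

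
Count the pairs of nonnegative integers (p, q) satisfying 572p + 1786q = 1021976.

gcd(1786, 572) = 2.
By Bézout, 572*(153) + 1786*(-49) = 2.
One solution: (800, 316).
General: p = 800 + 893t, q = 316 - 286t.
p ≥ 0 ⇒ t ≥ 0; q ≥ 0 ⇒ t ≤ 1. So t ∈ [0, 1]: 2 solutions.

2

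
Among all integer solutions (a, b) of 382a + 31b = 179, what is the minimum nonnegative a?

gcd(382, 31):
  382 = 12×31 + 10
  31 = 3×10 + 1
  10 = 10×1
so gcd(382, 31) = 1.
1 divides 179, so solutions exist.
Back-substitute for Bézout coefficients:
  1 = 31 - 3×10
  ... = 382×(-3) + 31×(37)
Scale by 179/1 = 179: (a₀, b₀) = (-537, 6623).
General solution: a = -537 + 31t, b = 6623 - 382t for integer t.
a ≥ 0: smallest is -537 mod 31 = 21 (at t = 18), with b = -253.

21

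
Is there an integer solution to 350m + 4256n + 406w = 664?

no

gcd(4256, 350) = 14  (4256 = 12*350 + 56, 350 = 6*56 + 14, 56 = 4*14).
gcd(14, 406) = 14.
14 does not divide 664 (remainder 6), so no integer solutions.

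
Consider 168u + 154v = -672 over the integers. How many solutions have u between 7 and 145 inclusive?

gcd(168, 154):
  168 = 1*154 + 14
  154 = 11*14
so gcd(168, 154) = 14.
Back-substitute for Bézout coefficients:
  14 = 168 - 1*154
  ... = 168*(1) + 154*(-1)
Scale by -48: particular solution (-48, 48); reduce u mod 11: (7, -12).
General solution: u = 7 + 11t, v = -12 - 12t for integer t.
7 ≤ 7 + 11t ≤ 145 gives t ∈ [0, 12], which is 13 values.

13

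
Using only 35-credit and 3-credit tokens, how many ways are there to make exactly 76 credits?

Need nonnegative integers with 35j + 3k = 76.
gcd(35, 3) = 1, and 35·(-1) + 3·(12) = 1.
So (j₀, k₀) = (-76, 912); general j = -76 + 3t, k = 912 - 35t.
j ≥ 0 ⇒ t ≥ 26; k ≥ 0 ⇒ t ≤ 26. That's 1 value of t.

1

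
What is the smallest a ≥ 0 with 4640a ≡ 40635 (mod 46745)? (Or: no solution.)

gcd(46745, 4640):
  46745 = 10×4640 + 345
  4640 = 13×345 + 155
  345 = 2×155 + 35
  155 = 4×35 + 15
  35 = 2×15 + 5
  15 = 3×5
so gcd(46745, 4640) = 5.
5 divides 40635, so solutions exist.
Back-substitute for Bézout coefficients:
  5 = 35 - 2×15
  ... = 4640×(-2710) + 46745×(269)
So 4640×(-2710) ≡ 5 (mod 46745); multiply by 8127: a ≡ -22024170 (mod 9349).
Smallest nonnegative: a = -22024170 mod 9349 = 2074.

2074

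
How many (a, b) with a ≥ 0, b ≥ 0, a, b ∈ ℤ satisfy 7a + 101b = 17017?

25

gcd(101, 7) = 1  (101 = 14*7 + 3, 7 = 2*3 + 1, 3 = 3*1).
Back-substituting, 7*(29) + 101*(-2) = 1.
Scale by 17017: one solution is (493493, -34034). Reduce a mod 101: (7, 168).
General: a = 7 + 101t, b = 168 - 7t.
a ≥ 0 ⇒ t ≥ 0; b ≥ 0 ⇒ t ≤ 24. So t ∈ [0, 24]: 25 solutions.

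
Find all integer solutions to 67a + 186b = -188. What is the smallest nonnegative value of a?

136

gcd(186, 67) = 1.
1 divides -188, so solutions exist.
By Bézout, 67×(25) + 186×(-9) = 1.
Scale by -188/1 = -188: (a₀, b₀) = (-4700, 1692).
General solution: a = -4700 + 186t, b = 1692 - 67t for integer t.
a ≥ 0: smallest is -4700 mod 186 = 136 (at t = 26), with b = -50.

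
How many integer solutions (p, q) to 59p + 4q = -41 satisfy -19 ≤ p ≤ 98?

gcd(59, 4) = 1  (59 = 14*4 + 3, 4 = 1*3 + 1, 3 = 3*1).
Back-substituting, 59*(-1) + 4*(15) = 1.
Scale by -41: particular solution (41, -615); reduce p mod 4: (1, -25).
General solution: p = 1 + 4t, q = -25 - 59t for integer t.
-19 ≤ 1 + 4t ≤ 98 gives t ∈ [-5, 24], which is 30 values.

30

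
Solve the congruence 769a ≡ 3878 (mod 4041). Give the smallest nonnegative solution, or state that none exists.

gcd(4041, 769):
  4041 = 5×769 + 196
  769 = 3×196 + 181
  196 = 1×181 + 15
  181 = 12×15 + 1
  15 = 15×1
so gcd(4041, 769) = 1.
1 divides 3878, so solutions exist.
Back-substitute for Bézout coefficients:
  1 = 181 - 12×15
  ... = 769×(268) + 4041×(-51)
So 769×(268) ≡ 1 (mod 4041); multiply by 3878: a ≡ 1039304 (mod 4041).
Smallest nonnegative: a = 1039304 mod 4041 = 767.

767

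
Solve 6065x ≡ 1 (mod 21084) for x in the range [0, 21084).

gcd(21084, 6065) = 1  (21084 = 3*6065 + 2889, 6065 = 2*2889 + 287, 2889 = 10*287 + 19, 287 = 15*19 + 2, 19 = 9*2 + 1, 2 = 2*1).
Back-substituting, 6065*(-9991) + 21084*(2874) = 1.
So 6065*-9991 ≡ 1 (mod 21084), and -9991 mod 21084 = 11093.

11093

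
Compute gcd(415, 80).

gcd(415, 80):
  415 = 5×80 + 15
  80 = 5×15 + 5
  15 = 3×5
so gcd(415, 80) = 5.

5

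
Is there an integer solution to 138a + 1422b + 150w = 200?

no

gcd(1422, 138) = 6  (1422 = 10·138 + 42, 138 = 3·42 + 12, 42 = 3·12 + 6, 12 = 2·6).
gcd(6, 150) = 6.
6 does not divide 200 (remainder 2), so no integer solutions.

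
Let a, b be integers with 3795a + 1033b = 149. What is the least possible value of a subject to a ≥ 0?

349

gcd(3795, 1033):
  3795 = 3·1033 + 696
  1033 = 1·696 + 337
  696 = 2·337 + 22
  337 = 15·22 + 7
  22 = 3·7 + 1
  7 = 7·1
so gcd(3795, 1033) = 1.
1 divides 149, so solutions exist.
Back-substitute for Bézout coefficients:
  1 = 22 - 3·7
  ... = 3795·(141) + 1033·(-518)
Scale by 149/1 = 149: (a₀, b₀) = (21009, -77182).
General solution: a = 21009 + 1033t, b = -77182 - 3795t for integer t.
a ≥ 0: smallest is 21009 mod 1033 = 349 (at t = -20), with b = -1282.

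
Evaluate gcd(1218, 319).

gcd(1218, 319) = 29  (1218 = 3×319 + 261, 319 = 1×261 + 58, 261 = 4×58 + 29, 58 = 2×29).

29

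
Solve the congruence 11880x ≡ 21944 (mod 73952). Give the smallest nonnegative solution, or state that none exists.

gcd(73952, 11880) = 8  (73952 = 6×11880 + 2672, 11880 = 4×2672 + 1192, 2672 = 2×1192 + 288, 1192 = 4×288 + 40, 288 = 7×40 + 8, 40 = 5×8).
8 divides 21944, so solutions exist.
Back-substituting, 11880×(-1799) + 73952×(289) = 8.
So 11880×(-1799) ≡ 8 (mod 73952); multiply by 2743: x ≡ -4934657 (mod 9244).
Smallest nonnegative: x = -4934657 mod 9244 = 1639.

1639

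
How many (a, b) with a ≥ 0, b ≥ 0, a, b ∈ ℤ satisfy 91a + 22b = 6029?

3

gcd(91, 22) = 1.
By Bézout, 91*(-7) + 22*(29) = 1.
One solution: (15, 212).
General: a = 15 + 22t, b = 212 - 91t.
a ≥ 0 ⇒ t ≥ 0; b ≥ 0 ⇒ t ≤ 2. So t ∈ [0, 2]: 3 solutions.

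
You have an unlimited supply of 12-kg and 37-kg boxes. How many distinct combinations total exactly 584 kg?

1

Need nonnegative integers with 12j + 37k = 584.
gcd(12, 37) = 1, and 12·(-3) + 37·(1) = 1.
So (j₀, k₀) = (-1752, 584); general j = -1752 + 37t, k = 584 - 12t.
j ≥ 0 ⇒ t ≥ 48; k ≥ 0 ⇒ t ≤ 48. That's 1 value of t.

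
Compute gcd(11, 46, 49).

gcd(46, 11) = 1  (46 = 4*11 + 2, 11 = 5*2 + 1, 2 = 2*1).
gcd(1, 49) = 1.

1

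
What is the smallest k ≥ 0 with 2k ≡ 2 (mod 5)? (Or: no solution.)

gcd(5, 2) = 1  (5 = 2·2 + 1, 2 = 2·1).
1 divides 2, so solutions exist.
Back-substituting, 2·(-2) + 5·(1) = 1.
So 2·(-2) ≡ 1 (mod 5); multiply by 2: k ≡ -4 (mod 5).
Smallest nonnegative: k = -4 mod 5 = 1.

1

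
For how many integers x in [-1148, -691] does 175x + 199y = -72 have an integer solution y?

2

gcd(199, 175) = 1  (199 = 1·175 + 24, 175 = 7·24 + 7, 24 = 3·7 + 3, 7 = 2·3 + 1, 3 = 3·1).
Back-substituting, 175·(58) + 199·(-51) = 1.
Scale by -72: particular solution (-4176, 3672); reduce x mod 199: (3, -3).
General solution: x = 3 + 199t, y = -3 - 175t for integer t.
-1148 ≤ 3 + 199t ≤ -691 gives t ∈ [-5, -4], which is 2 values.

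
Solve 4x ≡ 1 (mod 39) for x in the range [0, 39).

10

gcd(39, 4):
  39 = 9×4 + 3
  4 = 1×3 + 1
  3 = 3×1
so gcd(39, 4) = 1.
Back-substitute for Bézout coefficients:
  1 = 4 - 1×3
  ... = 4×(10) + 39×(-1)
So 4×10 ≡ 1 (mod 39), and 10 mod 39 = 10.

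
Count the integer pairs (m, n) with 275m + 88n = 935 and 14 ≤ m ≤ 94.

gcd(275, 88) = 11  (275 = 3*88 + 11, 88 = 8*11).
Back-substituting, 275*(1) + 88*(-3) = 11.
Scale by 85: particular solution (85, -255); reduce m mod 8: (5, -5).
General solution: m = 5 + 8t, n = -5 - 25t for integer t.
14 ≤ 5 + 8t ≤ 94 gives t ∈ [2, 11], which is 10 values.

10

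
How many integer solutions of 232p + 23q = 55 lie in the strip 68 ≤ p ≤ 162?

4

gcd(232, 23):
  232 = 10·23 + 2
  23 = 11·2 + 1
  2 = 2·1
so gcd(232, 23) = 1.
Back-substitute for Bézout coefficients:
  1 = 23 - 11·2
  ... = 232·(-11) + 23·(111)
Scale by 55: particular solution (-605, 6105); reduce p mod 23: (16, -159).
General solution: p = 16 + 23t, q = -159 - 232t for integer t.
68 ≤ 16 + 23t ≤ 162 gives t ∈ [3, 6], which is 4 values.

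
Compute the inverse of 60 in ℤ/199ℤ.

gcd(199, 60) = 1.
By Bézout, 60·(-63) + 199·(19) = 1.
So 60·-63 ≡ 1 (mod 199), and -63 mod 199 = 136.

136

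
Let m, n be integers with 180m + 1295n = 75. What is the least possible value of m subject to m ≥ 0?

22

gcd(1295, 180) = 5.
5 divides 75, so solutions exist.
By Bézout, 180*(36) + 1295*(-5) = 5.
Scale by 75/5 = 15: (m₀, n₀) = (540, -75).
General solution: m = 540 + 259t, n = -75 - 36t for integer t.
m ≥ 0: smallest is 540 mod 259 = 22 (at t = -2), with n = -3.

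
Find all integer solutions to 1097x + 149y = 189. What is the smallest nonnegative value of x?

78

gcd(1097, 149):
  1097 = 7·149 + 54
  149 = 2·54 + 41
  54 = 1·41 + 13
  41 = 3·13 + 2
  13 = 6·2 + 1
  2 = 2·1
so gcd(1097, 149) = 1.
1 divides 189, so solutions exist.
Back-substitute for Bézout coefficients:
  1 = 13 - 6·2
  ... = 1097·(69) + 149·(-508)
Scale by 189/1 = 189: (x₀, y₀) = (13041, -96012).
General solution: x = 13041 + 149t, y = -96012 - 1097t for integer t.
x ≥ 0: smallest is 13041 mod 149 = 78 (at t = -87), with y = -573.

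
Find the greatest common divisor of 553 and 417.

gcd(553, 417):
  553 = 1*417 + 136
  417 = 3*136 + 9
  136 = 15*9 + 1
  9 = 9*1
so gcd(553, 417) = 1.

1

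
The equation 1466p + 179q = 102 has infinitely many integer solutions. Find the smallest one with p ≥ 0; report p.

gcd(1466, 179):
  1466 = 8·179 + 34
  179 = 5·34 + 9
  34 = 3·9 + 7
  9 = 1·7 + 2
  7 = 3·2 + 1
  2 = 2·1
so gcd(1466, 179) = 1.
1 divides 102, so solutions exist.
Back-substitute for Bézout coefficients:
  1 = 7 - 3·2
  ... = 1466·(79) + 179·(-647)
Scale by 102/1 = 102: (p₀, q₀) = (8058, -65994).
General solution: p = 8058 + 179t, q = -65994 - 1466t for integer t.
p ≥ 0: smallest is 8058 mod 179 = 3 (at t = -45), with q = -24.

3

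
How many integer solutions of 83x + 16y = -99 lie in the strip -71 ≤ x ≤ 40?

gcd(83, 16):
  83 = 5*16 + 3
  16 = 5*3 + 1
  3 = 3*1
so gcd(83, 16) = 1.
Back-substitute for Bézout coefficients:
  1 = 16 - 5*3
  ... = 83*(-5) + 16*(26)
Scale by -99: particular solution (495, -2574); reduce x mod 16: (15, -84).
General solution: x = 15 + 16t, y = -84 - 83t for integer t.
-71 ≤ 15 + 16t ≤ 40 gives t ∈ [-5, 1], which is 7 values.

7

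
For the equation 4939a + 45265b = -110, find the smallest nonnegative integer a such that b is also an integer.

4005

gcd(45265, 4939):
  45265 = 9×4939 + 814
  4939 = 6×814 + 55
  814 = 14×55 + 44
  55 = 1×44 + 11
  44 = 4×11
so gcd(45265, 4939) = 11.
11 divides -110, so solutions exist.
Back-substitute for Bézout coefficients:
  11 = 55 - 1×44
  ... = 4939×(834) + 45265×(-91)
Scale by -110/11 = -10: (a₀, b₀) = (-8340, 910).
General solution: a = -8340 + 4115t, b = 910 - 449t for integer t.
a ≥ 0: smallest is -8340 mod 4115 = 4005 (at t = 3), with b = -437.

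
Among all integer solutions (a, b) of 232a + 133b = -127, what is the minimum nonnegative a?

gcd(232, 133) = 1.
1 divides -127, so solutions exist.
By Bézout, 232*(43) + 133*(-75) = 1.
Scale by -127/1 = -127: (a₀, b₀) = (-5461, 9525).
General solution: a = -5461 + 133t, b = 9525 - 232t for integer t.
a ≥ 0: smallest is -5461 mod 133 = 125 (at t = 42), with b = -219.

125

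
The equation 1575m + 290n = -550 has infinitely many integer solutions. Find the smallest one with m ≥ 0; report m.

gcd(1575, 290):
  1575 = 5·290 + 125
  290 = 2·125 + 40
  125 = 3·40 + 5
  40 = 8·5
so gcd(1575, 290) = 5.
5 divides -550, so solutions exist.
Back-substitute for Bézout coefficients:
  5 = 125 - 3·40
  ... = 1575·(7) + 290·(-38)
Scale by -550/5 = -110: (m₀, n₀) = (-770, 4180).
General solution: m = -770 + 58t, n = 4180 - 315t for integer t.
m ≥ 0: smallest is -770 mod 58 = 42 (at t = 14), with n = -230.

42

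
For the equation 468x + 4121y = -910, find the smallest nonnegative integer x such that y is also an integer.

227

gcd(4121, 468):
  4121 = 8*468 + 377
  468 = 1*377 + 91
  377 = 4*91 + 13
  91 = 7*13
so gcd(4121, 468) = 13.
13 divides -910, so solutions exist.
Back-substitute for Bézout coefficients:
  13 = 377 - 4*91
  ... = 468*(-44) + 4121*(5)
Scale by -910/13 = -70: (x₀, y₀) = (3080, -350).
General solution: x = 3080 + 317t, y = -350 - 36t for integer t.
x ≥ 0: smallest is 3080 mod 317 = 227 (at t = -9), with y = -26.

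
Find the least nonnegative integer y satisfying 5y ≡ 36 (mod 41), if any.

gcd(41, 5) = 1.
1 divides 36, so solutions exist.
By Bézout, 5·(-8) + 41·(1) = 1.
So 5·(-8) ≡ 1 (mod 41); multiply by 36: y ≡ -288 (mod 41).
Smallest nonnegative: y = -288 mod 41 = 40.

40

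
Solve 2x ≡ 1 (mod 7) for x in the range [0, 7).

4

gcd(7, 2):
  7 = 3*2 + 1
  2 = 2*1
so gcd(7, 2) = 1.
Back-substitute for Bézout coefficients:
  1 = 7 - 3*2
  ... = 2*(-3) + 7*(1)
So 2*-3 ≡ 1 (mod 7), and -3 mod 7 = 4.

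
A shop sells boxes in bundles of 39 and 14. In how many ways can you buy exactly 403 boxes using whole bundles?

1

Need nonnegative integers with 39j + 14k = 403.
gcd(39, 14) = 1, and 39·(-5) + 14·(14) = 1.
So (j₀, k₀) = (-2015, 5642); general j = -2015 + 14t, k = 5642 - 39t.
j ≥ 0 ⇒ t ≥ 144; k ≥ 0 ⇒ t ≤ 144. That's 1 value of t.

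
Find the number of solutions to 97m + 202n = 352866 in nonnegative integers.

gcd(202, 97):
  202 = 2×97 + 8
  97 = 12×8 + 1
  8 = 8×1
so gcd(202, 97) = 1.
Back-substitute for Bézout coefficients:
  1 = 97 - 12×8
  ... = 97×(25) + 202×(-12)
Scale by 352866: one solution is (8821650, -4234392). Reduce m mod 202: (108, 1695).
General: m = 108 + 202t, n = 1695 - 97t.
m ≥ 0 ⇒ t ≥ 0; n ≥ 0 ⇒ t ≤ 17. So t ∈ [0, 17]: 18 solutions.

18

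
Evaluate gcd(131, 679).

1

gcd(679, 131):
  679 = 5·131 + 24
  131 = 5·24 + 11
  24 = 2·11 + 2
  11 = 5·2 + 1
  2 = 2·1
so gcd(679, 131) = 1.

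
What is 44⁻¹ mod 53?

gcd(53, 44) = 1  (53 = 1·44 + 9, 44 = 4·9 + 8, 9 = 1·8 + 1, 8 = 8·1).
Back-substituting, 44·(-6) + 53·(5) = 1.
So 44·-6 ≡ 1 (mod 53), and -6 mod 53 = 47.

47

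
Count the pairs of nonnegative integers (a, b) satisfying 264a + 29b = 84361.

12

gcd(264, 29) = 1  (264 = 9*29 + 3, 29 = 9*3 + 2, 3 = 1*2 + 1, 2 = 2*1).
Back-substituting, 264*(10) + 29*(-91) = 1.
Scale by 84361: one solution is (843610, -7676851). Reduce a mod 29: (0, 2909).
General: a = 0 + 29t, b = 2909 - 264t.
a ≥ 0 ⇒ t ≥ 0; b ≥ 0 ⇒ t ≤ 11. So t ∈ [0, 11]: 12 solutions.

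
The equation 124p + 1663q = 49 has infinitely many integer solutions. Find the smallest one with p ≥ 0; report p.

gcd(1663, 124) = 1  (1663 = 13*124 + 51, 124 = 2*51 + 22, 51 = 2*22 + 7, 22 = 3*7 + 1, 7 = 7*1).
1 divides 49, so solutions exist.
Back-substituting, 124*(228) + 1663*(-17) = 1.
Scale by 49/1 = 49: (p₀, q₀) = (11172, -833).
General solution: p = 11172 + 1663t, q = -833 - 124t for integer t.
p ≥ 0: smallest is 11172 mod 1663 = 1194 (at t = -6), with q = -89.

1194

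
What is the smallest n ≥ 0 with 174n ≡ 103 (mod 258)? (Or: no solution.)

gcd(258, 174):
  258 = 1·174 + 84
  174 = 2·84 + 6
  84 = 14·6
so gcd(258, 174) = 6.
6 does not divide 103, so the congruence has no solution.

no solution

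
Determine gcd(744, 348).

gcd(744, 348):
  744 = 2×348 + 48
  348 = 7×48 + 12
  48 = 4×12
so gcd(744, 348) = 12.

12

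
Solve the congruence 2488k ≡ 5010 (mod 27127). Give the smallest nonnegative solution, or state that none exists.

gcd(27127, 2488):
  27127 = 10×2488 + 2247
  2488 = 1×2247 + 241
  2247 = 9×241 + 78
  241 = 3×78 + 7
  78 = 11×7 + 1
  7 = 7×1
so gcd(27127, 2488) = 1.
1 divides 5010, so solutions exist.
Back-substitute for Bézout coefficients:
  1 = 78 - 11×7
  ... = 2488×(-3827) + 27127×(351)
So 2488×(-3827) ≡ 1 (mod 27127); multiply by 5010: k ≡ -19173270 (mod 27127).
Smallest nonnegative: k = -19173270 mod 27127 = 5519.

5519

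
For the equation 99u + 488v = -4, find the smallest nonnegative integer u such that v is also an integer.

gcd(488, 99) = 1  (488 = 4×99 + 92, 99 = 1×92 + 7, 92 = 13×7 + 1, 7 = 7×1).
1 divides -4, so solutions exist.
Back-substituting, 99×(-69) + 488×(14) = 1.
Scale by -4/1 = -4: (u₀, v₀) = (276, -56).
General solution: u = 276 + 488t, v = -56 - 99t for integer t.
u ≥ 0: smallest is 276 mod 488 = 276 (at t = 0), with v = -56.

276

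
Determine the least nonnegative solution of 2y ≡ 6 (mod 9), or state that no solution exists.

3

gcd(9, 2) = 1.
1 divides 6, so solutions exist.
By Bézout, 2×(-4) + 9×(1) = 1.
So 2×(-4) ≡ 1 (mod 9); multiply by 6: y ≡ -24 (mod 9).
Smallest nonnegative: y = -24 mod 9 = 3.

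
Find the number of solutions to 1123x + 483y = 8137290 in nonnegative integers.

15

gcd(1123, 483):
  1123 = 2×483 + 157
  483 = 3×157 + 12
  157 = 13×12 + 1
  12 = 12×1
so gcd(1123, 483) = 1.
Back-substitute for Bézout coefficients:
  1 = 157 - 13×12
  ... = 1123×(40) + 483×(-93)
Scale by 8137290: one solution is (325491600, -756767970). Reduce x mod 483: (315, 16115).
General: x = 315 + 483t, y = 16115 - 1123t.
x ≥ 0 ⇒ t ≥ 0; y ≥ 0 ⇒ t ≤ 14. So t ∈ [0, 14]: 15 solutions.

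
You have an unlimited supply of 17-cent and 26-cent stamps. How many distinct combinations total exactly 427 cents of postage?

Need nonnegative integers with 17j + 26k = 427.
gcd(17, 26) = 1, and 17·(-3) + 26·(2) = 1.
So (j₀, k₀) = (-1281, 854); general j = -1281 + 26t, k = 854 - 17t.
j ≥ 0 ⇒ t ≥ 50; k ≥ 0 ⇒ t ≤ 50. That's 1 value of t.

1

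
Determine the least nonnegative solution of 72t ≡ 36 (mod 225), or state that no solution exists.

13

gcd(225, 72) = 9.
9 divides 36, so solutions exist.
By Bézout, 72*(-3) + 225*(1) = 9.
So 72*(-3) ≡ 9 (mod 225); multiply by 4: t ≡ -12 (mod 25).
Smallest nonnegative: t = -12 mod 25 = 13.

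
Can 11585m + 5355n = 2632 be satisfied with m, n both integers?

no

gcd(11585, 5355) = 35  (11585 = 2×5355 + 875, 5355 = 6×875 + 105, 875 = 8×105 + 35, 105 = 3×35).
35 does not divide 2632 (remainder 7), so no integer solutions.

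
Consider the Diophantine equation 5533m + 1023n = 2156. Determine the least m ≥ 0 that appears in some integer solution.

gcd(5533, 1023) = 11.
11 divides 2156, so solutions exist.
By Bézout, 5533*(-22) + 1023*(119) = 11.
Scale by 2156/11 = 196: (m₀, n₀) = (-4312, 23324).
General solution: m = -4312 + 93t, n = 23324 - 503t for integer t.
m ≥ 0: smallest is -4312 mod 93 = 59 (at t = 47), with n = -317.

59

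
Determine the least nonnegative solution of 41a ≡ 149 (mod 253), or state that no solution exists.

gcd(253, 41) = 1  (253 = 6*41 + 7, 41 = 5*7 + 6, 7 = 1*6 + 1, 6 = 6*1).
1 divides 149, so solutions exist.
Back-substituting, 41*(-37) + 253*(6) = 1.
So 41*(-37) ≡ 1 (mod 253); multiply by 149: a ≡ -5513 (mod 253).
Smallest nonnegative: a = -5513 mod 253 = 53.

53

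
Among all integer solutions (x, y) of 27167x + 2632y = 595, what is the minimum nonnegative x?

125

gcd(27167, 2632):
  27167 = 10·2632 + 847
  2632 = 3·847 + 91
  847 = 9·91 + 28
  91 = 3·28 + 7
  28 = 4·7
so gcd(27167, 2632) = 7.
7 divides 595, so solutions exist.
Back-substitute for Bézout coefficients:
  7 = 91 - 3·28
  ... = 27167·(-87) + 2632·(898)
Scale by 595/7 = 85: (x₀, y₀) = (-7395, 76330).
General solution: x = -7395 + 376t, y = 76330 - 3881t for integer t.
x ≥ 0: smallest is -7395 mod 376 = 125 (at t = 20), with y = -1290.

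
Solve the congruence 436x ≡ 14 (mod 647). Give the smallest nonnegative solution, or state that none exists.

3

gcd(647, 436) = 1.
1 divides 14, so solutions exist.
By Bézout, 436·(-46) + 647·(31) = 1.
So 436·(-46) ≡ 1 (mod 647); multiply by 14: x ≡ -644 (mod 647).
Smallest nonnegative: x = -644 mod 647 = 3.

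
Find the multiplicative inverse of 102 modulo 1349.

gcd(1349, 102) = 1  (1349 = 13·102 + 23, 102 = 4·23 + 10, 23 = 2·10 + 3, 10 = 3·3 + 1, 3 = 3·1).
Back-substituting, 102·(410) + 1349·(-31) = 1.
So 102·410 ≡ 1 (mod 1349), and 410 mod 1349 = 410.

410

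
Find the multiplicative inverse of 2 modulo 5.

gcd(5, 2) = 1.
By Bézout, 2·(-2) + 5·(1) = 1.
So 2·-2 ≡ 1 (mod 5), and -2 mod 5 = 3.

3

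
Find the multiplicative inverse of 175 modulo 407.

307

gcd(407, 175) = 1.
By Bézout, 175×(-100) + 407×(43) = 1.
So 175×-100 ≡ 1 (mod 407), and -100 mod 407 = 307.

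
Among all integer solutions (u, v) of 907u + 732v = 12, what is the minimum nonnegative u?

gcd(907, 732):
  907 = 1*732 + 175
  732 = 4*175 + 32
  175 = 5*32 + 15
  32 = 2*15 + 2
  15 = 7*2 + 1
  2 = 2*1
so gcd(907, 732) = 1.
1 divides 12, so solutions exist.
Back-substitute for Bézout coefficients:
  1 = 15 - 7*2
  ... = 907*(343) + 732*(-425)
Scale by 12/1 = 12: (u₀, v₀) = (4116, -5100).
General solution: u = 4116 + 732t, v = -5100 - 907t for integer t.
u ≥ 0: smallest is 4116 mod 732 = 456 (at t = -5), with v = -565.

456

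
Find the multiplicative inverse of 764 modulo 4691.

2192

gcd(4691, 764):
  4691 = 6×764 + 107
  764 = 7×107 + 15
  107 = 7×15 + 2
  15 = 7×2 + 1
  2 = 2×1
so gcd(4691, 764) = 1.
Back-substitute for Bézout coefficients:
  1 = 15 - 7×2
  ... = 764×(2192) + 4691×(-357)
So 764×2192 ≡ 1 (mod 4691), and 2192 mod 4691 = 2192.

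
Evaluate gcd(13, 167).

1

gcd(167, 13):
  167 = 12×13 + 11
  13 = 1×11 + 2
  11 = 5×2 + 1
  2 = 2×1
so gcd(167, 13) = 1.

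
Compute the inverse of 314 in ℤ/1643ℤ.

225

gcd(1643, 314) = 1  (1643 = 5*314 + 73, 314 = 4*73 + 22, 73 = 3*22 + 7, 22 = 3*7 + 1, 7 = 7*1).
Back-substituting, 314*(225) + 1643*(-43) = 1.
So 314*225 ≡ 1 (mod 1643), and 225 mod 1643 = 225.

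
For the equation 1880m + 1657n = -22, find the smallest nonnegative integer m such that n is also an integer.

gcd(1880, 1657):
  1880 = 1·1657 + 223
  1657 = 7·223 + 96
  223 = 2·96 + 31
  96 = 3·31 + 3
  31 = 10·3 + 1
  3 = 3·1
so gcd(1880, 1657) = 1.
1 divides -22, so solutions exist.
Back-substitute for Bézout coefficients:
  1 = 31 - 10·3
  ... = 1880·(535) + 1657·(-607)
Scale by -22/1 = -22: (m₀, n₀) = (-11770, 13354).
General solution: m = -11770 + 1657t, n = 13354 - 1880t for integer t.
m ≥ 0: smallest is -11770 mod 1657 = 1486 (at t = 8), with n = -1686.

1486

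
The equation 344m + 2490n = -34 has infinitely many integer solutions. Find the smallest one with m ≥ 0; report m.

gcd(2490, 344) = 2.
2 divides -34, so solutions exist.
By Bézout, 344×(-152) + 2490×(21) = 2.
Scale by -34/2 = -17: (m₀, n₀) = (2584, -357).
General solution: m = 2584 + 1245t, n = -357 - 172t for integer t.
m ≥ 0: smallest is 2584 mod 1245 = 94 (at t = -2), with n = -13.

94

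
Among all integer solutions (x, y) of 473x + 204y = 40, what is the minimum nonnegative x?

gcd(473, 204):
  473 = 2·204 + 65
  204 = 3·65 + 9
  65 = 7·9 + 2
  9 = 4·2 + 1
  2 = 2·1
so gcd(473, 204) = 1.
1 divides 40, so solutions exist.
Back-substitute for Bézout coefficients:
  1 = 9 - 4·2
  ... = 473·(-91) + 204·(211)
Scale by 40/1 = 40: (x₀, y₀) = (-3640, 8440).
General solution: x = -3640 + 204t, y = 8440 - 473t for integer t.
x ≥ 0: smallest is -3640 mod 204 = 32 (at t = 18), with y = -74.

32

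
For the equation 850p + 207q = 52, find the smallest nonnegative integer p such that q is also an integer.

gcd(850, 207) = 1  (850 = 4·207 + 22, 207 = 9·22 + 9, 22 = 2·9 + 4, 9 = 2·4 + 1, 4 = 4·1).
1 divides 52, so solutions exist.
Back-substituting, 850·(-47) + 207·(193) = 1.
Scale by 52/1 = 52: (p₀, q₀) = (-2444, 10036).
General solution: p = -2444 + 207t, q = 10036 - 850t for integer t.
p ≥ 0: smallest is -2444 mod 207 = 40 (at t = 12), with q = -164.

40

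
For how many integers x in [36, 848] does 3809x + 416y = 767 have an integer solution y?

gcd(3809, 416) = 13.
By Bézout, 3809*(13) + 416*(-119) = 13.
Particular solution: (31, -282).
General solution: x = 31 + 32t, y = -282 - 293t for integer t.
36 ≤ 31 + 32t ≤ 848 gives t ∈ [1, 25], which is 25 values.

25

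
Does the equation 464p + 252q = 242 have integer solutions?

gcd(464, 252) = 4  (464 = 1×252 + 212, 252 = 1×212 + 40, 212 = 5×40 + 12, 40 = 3×12 + 4, 12 = 3×4).
4 does not divide 242 (remainder 2), so no integer solutions.

no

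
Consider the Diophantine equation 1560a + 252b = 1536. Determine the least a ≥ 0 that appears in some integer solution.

11

gcd(1560, 252):
  1560 = 6·252 + 48
  252 = 5·48 + 12
  48 = 4·12
so gcd(1560, 252) = 12.
12 divides 1536, so solutions exist.
Back-substitute for Bézout coefficients:
  12 = 252 - 5·48
  ... = 1560·(-5) + 252·(31)
Scale by 1536/12 = 128: (a₀, b₀) = (-640, 3968).
General solution: a = -640 + 21t, b = 3968 - 130t for integer t.
a ≥ 0: smallest is -640 mod 21 = 11 (at t = 31), with b = -62.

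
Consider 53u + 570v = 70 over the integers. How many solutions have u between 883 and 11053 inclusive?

gcd(570, 53) = 1.
By Bézout, 53*(-43) + 570*(4) = 1.
Particular solution: (410, -38).
General solution: u = 410 + 570t, v = -38 - 53t for integer t.
883 ≤ 410 + 570t ≤ 11053 gives t ∈ [1, 18], which is 18 values.

18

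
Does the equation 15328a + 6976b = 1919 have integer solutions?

gcd(15328, 6976) = 32  (15328 = 2·6976 + 1376, 6976 = 5·1376 + 96, 1376 = 14·96 + 32, 96 = 3·32).
32 does not divide 1919 (remainder 31), so no integer solutions.

no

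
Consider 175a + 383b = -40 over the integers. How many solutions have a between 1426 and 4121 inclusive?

7

gcd(383, 175) = 1  (383 = 2·175 + 33, 175 = 5·33 + 10, 33 = 3·10 + 3, 10 = 3·3 + 1, 3 = 3·1).
Back-substituting, 175·(116) + 383·(-53) = 1.
Scale by -40: particular solution (-4640, 2120); reduce a mod 383: (339, -155).
General solution: a = 339 + 383t, b = -155 - 175t for integer t.
1426 ≤ 339 + 383t ≤ 4121 gives t ∈ [3, 9], which is 7 values.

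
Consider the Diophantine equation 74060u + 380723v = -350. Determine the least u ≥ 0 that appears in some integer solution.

47449

gcd(380723, 74060):
  380723 = 5×74060 + 10423
  74060 = 7×10423 + 1099
  10423 = 9×1099 + 532
  1099 = 2×532 + 35
  532 = 15×35 + 7
  35 = 5×7
so gcd(380723, 74060) = 7.
7 divides -350, so solutions exist.
Back-substitute for Bézout coefficients:
  7 = 532 - 15×35
  ... = 74060×(-10739) + 380723×(2089)
Scale by -350/7 = -50: (u₀, v₀) = (536950, -104450).
General solution: u = 536950 + 54389t, v = -104450 - 10580t for integer t.
u ≥ 0: smallest is 536950 mod 54389 = 47449 (at t = -9), with v = -9230.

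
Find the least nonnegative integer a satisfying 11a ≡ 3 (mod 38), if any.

gcd(38, 11) = 1  (38 = 3·11 + 5, 11 = 2·5 + 1, 5 = 5·1).
1 divides 3, so solutions exist.
Back-substituting, 11·(7) + 38·(-2) = 1.
So 11·(7) ≡ 1 (mod 38); multiply by 3: a ≡ 21 (mod 38).
Smallest nonnegative: a = 21 mod 38 = 21.

21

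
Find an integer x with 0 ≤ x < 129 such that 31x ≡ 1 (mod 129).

25

gcd(129, 31) = 1  (129 = 4*31 + 5, 31 = 6*5 + 1, 5 = 5*1).
Back-substituting, 31*(25) + 129*(-6) = 1.
So 31*25 ≡ 1 (mod 129), and 25 mod 129 = 25.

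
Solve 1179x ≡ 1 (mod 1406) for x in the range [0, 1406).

799

gcd(1406, 1179) = 1.
By Bézout, 1179·(-607) + 1406·(509) = 1.
So 1179·-607 ≡ 1 (mod 1406), and -607 mod 1406 = 799.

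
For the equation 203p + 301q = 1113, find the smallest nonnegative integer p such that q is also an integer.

4

gcd(301, 203) = 7  (301 = 1×203 + 98, 203 = 2×98 + 7, 98 = 14×7).
7 divides 1113, so solutions exist.
Back-substituting, 203×(3) + 301×(-2) = 7.
Scale by 1113/7 = 159: (p₀, q₀) = (477, -318).
General solution: p = 477 + 43t, q = -318 - 29t for integer t.
p ≥ 0: smallest is 477 mod 43 = 4 (at t = -11), with q = 1.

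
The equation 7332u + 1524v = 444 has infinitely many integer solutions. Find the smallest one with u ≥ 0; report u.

gcd(7332, 1524):
  7332 = 4×1524 + 1236
  1524 = 1×1236 + 288
  1236 = 4×288 + 84
  288 = 3×84 + 36
  84 = 2×36 + 12
  36 = 3×12
so gcd(7332, 1524) = 12.
12 divides 444, so solutions exist.
Back-substitute for Bézout coefficients:
  12 = 84 - 2×36
  ... = 7332×(37) + 1524×(-178)
Scale by 444/12 = 37: (u₀, v₀) = (1369, -6586).
General solution: u = 1369 + 127t, v = -6586 - 611t for integer t.
u ≥ 0: smallest is 1369 mod 127 = 99 (at t = -10), with v = -476.

99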